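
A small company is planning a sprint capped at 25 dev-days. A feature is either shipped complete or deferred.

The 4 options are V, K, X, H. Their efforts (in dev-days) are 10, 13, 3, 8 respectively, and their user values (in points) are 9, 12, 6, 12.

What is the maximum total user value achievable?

Take K, X, and H: effort 13 + 3 + 8 = 24 ≤ 25, user value 12 + 6 + 12 = 30.
No other feasible combination does better.

30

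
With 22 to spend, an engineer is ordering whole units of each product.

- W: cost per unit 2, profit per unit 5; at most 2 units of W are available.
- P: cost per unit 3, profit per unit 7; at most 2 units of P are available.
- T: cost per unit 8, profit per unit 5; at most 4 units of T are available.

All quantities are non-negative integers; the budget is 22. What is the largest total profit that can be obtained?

This is a bounded integer knapsack.
2×P and 2×T: cost 22 ≤ 22, profit 2·7 + 2·5 = 24.
2×W, 2×P, and 1×T: cost 18 ≤ 22, profit 2·5 + 2·7 + 1·5 = 29.
Best is 29.

29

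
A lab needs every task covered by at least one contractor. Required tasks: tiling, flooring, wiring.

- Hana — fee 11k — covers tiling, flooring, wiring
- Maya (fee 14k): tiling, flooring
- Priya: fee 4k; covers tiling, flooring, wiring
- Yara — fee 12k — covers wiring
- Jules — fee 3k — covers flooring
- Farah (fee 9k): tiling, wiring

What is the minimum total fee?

Priya alone covers tiling, flooring, wiring — every task.
Total fee: 4.
No cover costs less than 4.

4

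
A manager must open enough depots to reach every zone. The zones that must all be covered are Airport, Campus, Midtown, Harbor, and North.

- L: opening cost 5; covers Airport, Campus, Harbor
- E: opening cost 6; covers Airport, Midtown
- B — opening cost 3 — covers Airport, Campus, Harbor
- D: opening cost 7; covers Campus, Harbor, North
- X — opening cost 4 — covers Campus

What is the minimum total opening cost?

This is an integer covering problem.
The greedy cost-per-new-zone heuristic would pick B, E, and D for 16, but a cheaper cover exists.
Choose E and D: together they cover Airport, Campus, Midtown, Harbor, North — every zone.
Total opening cost: 6 + 7 = 13.
No cover costs less than 13.

13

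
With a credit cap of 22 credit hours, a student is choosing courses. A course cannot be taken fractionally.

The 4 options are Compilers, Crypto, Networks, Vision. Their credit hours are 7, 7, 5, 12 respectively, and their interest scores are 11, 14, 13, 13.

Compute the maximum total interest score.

38

Take Compilers, Crypto, and Networks: credit hours 7 + 7 + 5 = 19 ≤ 22, interest score 11 + 14 + 13 = 38.
No other feasible combination does better.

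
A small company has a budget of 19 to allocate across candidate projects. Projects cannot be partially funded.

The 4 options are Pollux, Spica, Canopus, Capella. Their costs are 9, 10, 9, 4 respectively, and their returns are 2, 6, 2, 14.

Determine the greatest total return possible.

Pollux + Capella: cost 9 + 4 = 13 ≤ 19, return 2 + 14 = 16.
Spica + Capella: cost 10 + 4 = 14 ≤ 19, return 6 + 14 = 20.
Canopus + Capella: cost 9 + 4 = 13 ≤ 19, return 2 + 14 = 16.
Best is Spica and Capella with total return 20.

20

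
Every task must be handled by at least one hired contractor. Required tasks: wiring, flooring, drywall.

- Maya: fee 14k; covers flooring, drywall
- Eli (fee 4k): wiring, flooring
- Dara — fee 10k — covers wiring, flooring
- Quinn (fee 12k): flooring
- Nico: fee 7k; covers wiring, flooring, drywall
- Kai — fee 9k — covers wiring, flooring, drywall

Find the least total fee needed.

7

Nico alone covers wiring, flooring, drywall — every task.
Total fee: 7.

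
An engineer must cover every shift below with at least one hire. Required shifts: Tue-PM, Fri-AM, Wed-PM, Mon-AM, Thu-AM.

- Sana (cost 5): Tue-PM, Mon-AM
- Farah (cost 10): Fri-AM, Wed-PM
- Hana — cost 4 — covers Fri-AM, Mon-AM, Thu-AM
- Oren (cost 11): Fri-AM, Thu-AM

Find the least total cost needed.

Choose Sana, Farah, and Hana: together they cover Tue-PM, Fri-AM, Wed-PM, Mon-AM, Thu-AM — every shift.
Total cost: 5 + 10 + 4 = 19.
No cover costs less than 19.

19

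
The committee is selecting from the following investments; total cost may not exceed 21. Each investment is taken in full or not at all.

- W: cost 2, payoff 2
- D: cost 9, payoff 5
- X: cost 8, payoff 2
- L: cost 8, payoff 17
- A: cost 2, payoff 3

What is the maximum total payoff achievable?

W + D + L: cost 2 + 9 + 8 = 19 ≤ 21, payoff 2 + 5 + 17 = 24.
W + D + L + A: cost 2 + 9 + 8 + 2 = 21 ≤ 21, payoff 2 + 5 + 17 + 3 = 27.
D + L + A: cost 9 + 8 + 2 = 19 ≤ 21, payoff 5 + 17 + 3 = 25.
Best is W, D, L, and A with total payoff 27.

27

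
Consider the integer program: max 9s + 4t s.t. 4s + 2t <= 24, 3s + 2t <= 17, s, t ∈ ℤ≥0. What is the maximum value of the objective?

(s,t)=(5,1) is feasible, giving 49.
(s,t)=(5,0) is feasible, giving 45.
(s,t)=(4,2) is feasible, giving 44.
Maximum is 49 at (s,t)=(5,1).

49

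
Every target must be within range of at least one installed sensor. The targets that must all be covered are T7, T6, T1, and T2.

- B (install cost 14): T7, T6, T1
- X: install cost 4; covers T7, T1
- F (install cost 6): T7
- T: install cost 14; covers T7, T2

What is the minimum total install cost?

Choose B and T: together they cover T7, T6, T1, T2 — every target.
Total install cost: 14 + 14 = 28.

28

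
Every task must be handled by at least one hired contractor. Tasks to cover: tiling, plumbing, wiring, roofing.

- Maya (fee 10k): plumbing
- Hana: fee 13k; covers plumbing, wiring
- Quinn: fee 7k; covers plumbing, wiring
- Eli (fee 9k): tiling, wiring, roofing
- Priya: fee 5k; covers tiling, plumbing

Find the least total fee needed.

14

This is an integer covering problem.
Choose Eli and Priya: together they cover tiling, plumbing, wiring, roofing — every task.
Total fee: 9 + 5 = 14.
No cover costs less than 14.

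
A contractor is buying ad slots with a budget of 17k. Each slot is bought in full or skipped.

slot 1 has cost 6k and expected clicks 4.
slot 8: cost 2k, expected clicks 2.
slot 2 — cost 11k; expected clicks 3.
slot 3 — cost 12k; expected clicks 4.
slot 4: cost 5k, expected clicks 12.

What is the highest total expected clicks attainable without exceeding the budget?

18

Take slot 1, slot 8, and slot 4: cost 6 + 2 + 5 = 13 ≤ 17, expected clicks 4 + 2 + 12 = 18.
No other feasible combination does better.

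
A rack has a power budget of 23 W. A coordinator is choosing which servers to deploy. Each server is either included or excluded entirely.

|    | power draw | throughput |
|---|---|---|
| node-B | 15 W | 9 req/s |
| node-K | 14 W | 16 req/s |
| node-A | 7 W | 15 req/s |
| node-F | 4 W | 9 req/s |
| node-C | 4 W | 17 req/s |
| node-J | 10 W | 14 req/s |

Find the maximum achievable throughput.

46

node-A + node-C + node-J: power draw 7 + 4 + 10 = 21 ≤ 23, throughput 15 + 17 + 14 = 46.
node-A + node-F + node-C: power draw 7 + 4 + 4 = 15 ≤ 23, throughput 15 + 9 + 17 = 41.
node-K + node-F + node-C: power draw 14 + 4 + 4 = 22 ≤ 23, throughput 16 + 9 + 17 = 42.
Best is node-A, node-C, and node-J with total throughput 46.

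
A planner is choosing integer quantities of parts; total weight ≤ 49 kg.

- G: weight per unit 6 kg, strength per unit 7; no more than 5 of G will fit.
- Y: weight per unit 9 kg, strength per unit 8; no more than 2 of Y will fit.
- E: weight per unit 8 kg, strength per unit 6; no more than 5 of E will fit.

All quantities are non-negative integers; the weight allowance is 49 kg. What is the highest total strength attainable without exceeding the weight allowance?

51

Take 5×G and 2×Y: weight 48 ≤ 49, strength 5·7 + 2·8 = 51.
G has the best ratio (7/6) and is taken to its limit of 5; remaining capacity is filled optimally with the others.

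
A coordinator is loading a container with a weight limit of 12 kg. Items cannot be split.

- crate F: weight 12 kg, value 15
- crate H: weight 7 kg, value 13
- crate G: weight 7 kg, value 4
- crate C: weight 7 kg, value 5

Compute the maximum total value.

Allowing fractional choices, the relaxed optimum would be about 19.2, but items are indivisible.
crate C: weight 7 ≤ 12, value 5.
crate H: weight 7 ≤ 12, value 13.
crate F: weight 12 ≤ 12, value 15.
Best is crate F with total value 15.

15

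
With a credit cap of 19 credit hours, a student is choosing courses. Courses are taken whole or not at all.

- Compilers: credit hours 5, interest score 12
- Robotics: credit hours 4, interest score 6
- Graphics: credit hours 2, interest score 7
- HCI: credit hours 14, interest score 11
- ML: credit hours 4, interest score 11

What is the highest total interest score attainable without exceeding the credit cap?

36

Take Compilers, Robotics, Graphics, and ML: credit hours 5 + 4 + 2 + 4 = 15 ≤ 19, interest score 12 + 6 + 7 + 11 = 36.
No other feasible combination does better.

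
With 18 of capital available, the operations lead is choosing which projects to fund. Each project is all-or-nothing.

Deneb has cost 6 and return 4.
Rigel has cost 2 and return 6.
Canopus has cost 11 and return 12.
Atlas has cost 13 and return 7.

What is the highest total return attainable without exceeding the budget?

Allowing fractional choices, the relaxed optimum would be about 21.3, but projects are indivisible.
Rigel + Atlas: cost 2 + 13 = 15 ≤ 18, return 6 + 7 = 13.
Deneb + Canopus: cost 6 + 11 = 17 ≤ 18, return 4 + 12 = 16.
Rigel + Canopus: cost 2 + 11 = 13 ≤ 18, return 6 + 12 = 18.
Best is Rigel and Canopus with total return 18.

18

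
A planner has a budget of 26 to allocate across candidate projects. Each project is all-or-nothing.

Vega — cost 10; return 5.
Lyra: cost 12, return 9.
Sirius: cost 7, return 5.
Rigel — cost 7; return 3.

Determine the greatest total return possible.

Allowing fractional choices, the relaxed optimum would be about 17.5, but projects are indivisible.
Lyra + Sirius + Rigel: cost 12 + 7 + 7 = 26 ≤ 26, return 9 + 5 + 3 = 17.
Vega + Lyra: cost 10 + 12 = 22 ≤ 26, return 5 + 9 = 14.
Lyra + Sirius: cost 12 + 7 = 19 ≤ 26, return 9 + 5 = 14.
Best is Lyra, Sirius, and Rigel with total return 17.

17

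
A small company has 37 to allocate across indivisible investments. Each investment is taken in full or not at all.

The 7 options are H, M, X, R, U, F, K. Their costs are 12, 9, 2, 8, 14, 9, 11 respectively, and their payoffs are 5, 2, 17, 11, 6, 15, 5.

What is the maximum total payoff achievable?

49

This is a 0-1 knapsack instance.
Allowing fractional choices, the relaxed optimum would be about 51.0, but investments are indivisible.
X + R + U + F: cost 2 + 8 + 14 + 9 = 33 ≤ 37, payoff 17 + 11 + 6 + 15 = 49.
X + R + F + K: cost 2 + 8 + 9 + 11 = 30 ≤ 37, payoff 17 + 11 + 15 + 5 = 48.
H + X + R + F: cost 12 + 2 + 8 + 9 = 31 ≤ 37, payoff 5 + 17 + 11 + 15 = 48.
Best is X, R, U, and F with total payoff 49.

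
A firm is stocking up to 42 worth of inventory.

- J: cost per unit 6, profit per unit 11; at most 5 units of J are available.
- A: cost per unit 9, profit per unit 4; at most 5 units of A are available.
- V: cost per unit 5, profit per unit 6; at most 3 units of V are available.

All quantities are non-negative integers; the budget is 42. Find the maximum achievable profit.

J has the best ratio (11/6); taking only J gives at most 5×11 = 55 (stopped by the supply cap of 5).
Mixing does better — 5×J and 2×V: cost 40 ≤ 42, profit 5·11 + 2·6 = 67.

67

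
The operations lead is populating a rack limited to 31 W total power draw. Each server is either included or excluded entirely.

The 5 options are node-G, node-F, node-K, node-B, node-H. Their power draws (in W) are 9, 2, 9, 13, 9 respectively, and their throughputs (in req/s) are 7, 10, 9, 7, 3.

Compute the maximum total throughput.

29

This is a 0-1 knapsack instance.
Allowing fractional choices, the relaxed optimum would be about 31.9, but servers are indivisible.
node-F + node-K + node-B: power draw 2 + 9 + 13 = 24 ≤ 31, throughput 10 + 9 + 7 = 26.
node-G + node-F + node-K + node-H: power draw 9 + 2 + 9 + 9 = 29 ≤ 31, throughput 7 + 10 + 9 + 3 = 29.
node-G + node-F + node-K: power draw 9 + 2 + 9 = 20 ≤ 31, throughput 7 + 10 + 9 = 26.
Best is node-G, node-F, node-K, and node-H with total throughput 29.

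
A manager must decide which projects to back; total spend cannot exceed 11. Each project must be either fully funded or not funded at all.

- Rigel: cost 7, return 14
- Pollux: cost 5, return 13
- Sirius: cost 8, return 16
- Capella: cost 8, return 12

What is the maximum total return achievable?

16

Allowing fractional choices, the relaxed optimum would be about 25.0, but projects are indivisible.
Sirius: cost 8 ≤ 11, return 16.
Pollux: cost 5 ≤ 11, return 13.
Rigel: cost 7 ≤ 11, return 14.
Best is Sirius with total return 16.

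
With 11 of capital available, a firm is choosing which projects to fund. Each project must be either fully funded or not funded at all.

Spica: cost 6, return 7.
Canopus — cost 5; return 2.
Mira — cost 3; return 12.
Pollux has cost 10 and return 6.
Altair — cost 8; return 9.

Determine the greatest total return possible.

Allowing fractional choices, the relaxed optimum would be about 21.2, but projects are indivisible.
Mira + Altair: cost 3 + 8 = 11 ≤ 11, return 12 + 9 = 21.
Spica + Mira: cost 6 + 3 = 9 ≤ 11, return 7 + 12 = 19.
Best is Mira and Altair with total return 21.

21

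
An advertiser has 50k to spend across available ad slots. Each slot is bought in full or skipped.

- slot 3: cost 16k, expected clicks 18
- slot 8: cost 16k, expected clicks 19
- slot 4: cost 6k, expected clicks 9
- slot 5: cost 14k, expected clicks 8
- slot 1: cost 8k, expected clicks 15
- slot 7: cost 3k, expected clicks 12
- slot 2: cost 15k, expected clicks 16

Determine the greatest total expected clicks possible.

73

slot 3 + slot 8 + slot 4 + slot 1 + slot 7: cost 16 + 16 + 6 + 8 + 3 = 49 ≤ 50, expected clicks 18 + 19 + 9 + 15 + 12 = 73.
slot 8 + slot 4 + slot 1 + slot 7 + slot 2: cost 16 + 6 + 8 + 3 + 15 = 48 ≤ 50, expected clicks 19 + 9 + 15 + 12 + 16 = 71.
slot 3 + slot 4 + slot 1 + slot 7 + slot 2: cost 16 + 6 + 8 + 3 + 15 = 48 ≤ 50, expected clicks 18 + 9 + 15 + 12 + 16 = 70.
Best is slot 3, slot 8, slot 4, slot 1, and slot 7 with total expected clicks 73.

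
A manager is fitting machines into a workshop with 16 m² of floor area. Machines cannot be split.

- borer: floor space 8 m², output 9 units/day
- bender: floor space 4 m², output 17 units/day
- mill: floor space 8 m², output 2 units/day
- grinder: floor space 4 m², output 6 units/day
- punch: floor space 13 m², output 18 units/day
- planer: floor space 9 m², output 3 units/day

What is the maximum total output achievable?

32

bender + mill + grinder: floor space 4 + 8 + 4 = 16 ≤ 16, output 17 + 2 + 6 = 25.
borer + bender: floor space 8 + 4 = 12 ≤ 16, output 9 + 17 = 26.
borer + bender + grinder: floor space 8 + 4 + 4 = 16 ≤ 16, output 9 + 17 + 6 = 32.
Best is borer, bender, and grinder with total output 32.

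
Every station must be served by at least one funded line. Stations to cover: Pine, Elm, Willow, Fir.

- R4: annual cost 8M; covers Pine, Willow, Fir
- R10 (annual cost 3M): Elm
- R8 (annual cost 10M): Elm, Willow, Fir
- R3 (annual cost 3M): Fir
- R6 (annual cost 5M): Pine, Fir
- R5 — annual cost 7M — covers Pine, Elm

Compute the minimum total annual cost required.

11

This is an integer covering problem.
The greedy cost-per-new-station heuristic would pick R6, R10, and R4 for 16, but a cheaper cover exists.
Choose R4 and R10: together they cover Pine, Elm, Willow, Fir — every station.
Total annual cost: 8 + 3 = 11.
No cover costs less than 11.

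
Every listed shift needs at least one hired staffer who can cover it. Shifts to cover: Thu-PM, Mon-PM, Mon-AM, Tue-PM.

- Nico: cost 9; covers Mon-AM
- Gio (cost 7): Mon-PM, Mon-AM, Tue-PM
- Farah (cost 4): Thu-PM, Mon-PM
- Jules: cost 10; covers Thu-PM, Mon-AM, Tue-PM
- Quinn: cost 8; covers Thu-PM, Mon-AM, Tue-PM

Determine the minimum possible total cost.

This is an integer covering problem.
Choose Gio and Farah: together they cover Thu-PM, Mon-PM, Mon-AM, Tue-PM — every shift.
Total cost: 7 + 4 = 11.
No cover costs less than 11.

11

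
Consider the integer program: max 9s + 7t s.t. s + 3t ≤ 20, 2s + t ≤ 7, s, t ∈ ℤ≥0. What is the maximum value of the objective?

Relaxing integrality, the LP optimum is 48.00 at (s,t) = (0.2, 6.6), which is not an integer point.
(s,t)=(1,5): 1·1+3·5=16≤20, 2·1+1·5=7≤7, objective 44.
(s,t)=(0,6): 1·0+3·6=18≤20, 2·0+1·6=6≤7, objective 42.
(s,t)=(1,4): 1·1+3·4=13≤20, 2·1+1·4=6≤7, objective 37.
Maximum is 44 at (s,t)=(1,5).

44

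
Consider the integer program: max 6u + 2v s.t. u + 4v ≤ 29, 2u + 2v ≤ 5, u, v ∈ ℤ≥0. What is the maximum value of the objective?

(u,v)=(2,0) is feasible, giving 12.
(u,v)=(1,1) is feasible, giving 8.
(u,v)=(1,0) is feasible, giving 6.
No feasible integer point exceeds 12.

12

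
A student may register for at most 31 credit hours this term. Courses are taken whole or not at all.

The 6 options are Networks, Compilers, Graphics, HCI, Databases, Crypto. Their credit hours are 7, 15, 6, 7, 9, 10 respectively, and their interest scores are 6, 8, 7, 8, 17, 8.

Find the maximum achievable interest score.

Allowing fractional choices, the relaxed optimum would be about 39.6, but courses are indivisible.
Compilers + HCI + Databases: credit hours 15 + 7 + 9 = 31 ≤ 31, interest score 8 + 8 + 17 = 33.
HCI + Databases + Crypto: credit hours 7 + 9 + 10 = 26 ≤ 31, interest score 8 + 17 + 8 = 33.
Networks + Graphics + HCI + Databases: credit hours 7 + 6 + 7 + 9 = 29 ≤ 31, interest score 6 + 7 + 8 + 17 = 38.
Best is Networks, Graphics, HCI, and Databases with total interest score 38.

38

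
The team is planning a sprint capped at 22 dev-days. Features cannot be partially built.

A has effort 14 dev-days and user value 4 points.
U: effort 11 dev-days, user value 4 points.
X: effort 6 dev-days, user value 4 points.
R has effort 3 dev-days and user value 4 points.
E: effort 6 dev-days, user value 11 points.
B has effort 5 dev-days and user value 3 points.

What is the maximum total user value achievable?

22

X + R + E + B: effort 6 + 3 + 6 + 5 = 20 ≤ 22, user value 4 + 4 + 11 + 3 = 22.
X + R + E: effort 6 + 3 + 6 = 15 ≤ 22, user value 4 + 4 + 11 = 19.
U + R + E: effort 11 + 3 + 6 = 20 ≤ 22, user value 4 + 4 + 11 = 19.
Best is X, R, E, and B with total user value 22.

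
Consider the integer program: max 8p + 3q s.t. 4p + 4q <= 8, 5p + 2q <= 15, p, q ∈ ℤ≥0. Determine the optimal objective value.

(p,q)=(2,0): 4·2+4·0=8≤8, 5·2+2·0=10≤15, objective 16.
(p,q)=(1,1): 4·1+4·1=8≤8, 5·1+2·1=7≤15, objective 11.
(p,q)=(1,0): 4·1+4·0=4≤8, 5·1+2·0=5≤15, objective 8.
The best lattice point is (2,0), giving 16.

16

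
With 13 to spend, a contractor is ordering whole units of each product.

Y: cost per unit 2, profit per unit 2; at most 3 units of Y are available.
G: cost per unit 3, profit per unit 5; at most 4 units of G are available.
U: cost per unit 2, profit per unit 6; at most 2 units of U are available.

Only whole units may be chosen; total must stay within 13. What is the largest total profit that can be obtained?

This is a bounded integer knapsack.
Take 3×G and 2×U: cost 13 ≤ 13, profit 3·5 + 2·6 = 27.
U has the best ratio (6/2) and is taken to its limit of 2; remaining capacity is filled optimally with the others.

27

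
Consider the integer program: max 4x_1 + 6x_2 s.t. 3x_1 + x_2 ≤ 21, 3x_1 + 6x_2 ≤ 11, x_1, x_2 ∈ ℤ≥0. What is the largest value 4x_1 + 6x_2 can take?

12

(x_1,x_2)=(3,0) is feasible, giving 12.
(x_1,x_2)=(2,0) is feasible, giving 8.
The best lattice point is (3,0), giving 12.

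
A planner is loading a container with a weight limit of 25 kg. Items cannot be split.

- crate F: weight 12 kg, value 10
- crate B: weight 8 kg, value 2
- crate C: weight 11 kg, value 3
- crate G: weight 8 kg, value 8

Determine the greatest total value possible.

crate F + crate G: weight 12 + 8 = 20 ≤ 25, value 10 + 8 = 18.
crate F + crate C: weight 12 + 11 = 23 ≤ 25, value 10 + 3 = 13.
crate F + crate B: weight 12 + 8 = 20 ≤ 25, value 10 + 2 = 12.
Best is crate F and crate G with total value 18.

18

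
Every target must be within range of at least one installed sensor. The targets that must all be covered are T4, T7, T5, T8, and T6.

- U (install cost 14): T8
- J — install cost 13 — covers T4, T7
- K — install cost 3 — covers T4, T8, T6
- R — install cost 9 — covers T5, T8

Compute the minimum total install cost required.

25

Choose J, K, and R: together they cover T4, T7, T5, T8, T6 — every target.
Total install cost: 13 + 3 + 9 = 25.
No cover costs less than 25.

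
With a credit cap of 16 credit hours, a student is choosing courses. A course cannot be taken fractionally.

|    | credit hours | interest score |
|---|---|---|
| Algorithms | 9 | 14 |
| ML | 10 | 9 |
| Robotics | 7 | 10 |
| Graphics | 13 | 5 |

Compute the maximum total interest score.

24

This is a 0-1 knapsack instance.
Take Algorithms and Robotics: credit hours 9 + 7 = 16 ≤ 16, interest score 14 + 10 = 24.
No other feasible combination does better.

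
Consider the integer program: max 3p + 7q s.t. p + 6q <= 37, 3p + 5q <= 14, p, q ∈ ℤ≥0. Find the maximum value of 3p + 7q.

The continuous relaxation peaks at (0, 2.8) with value 19.60; rounding to a feasible lattice point costs some objective.
(p,q)=(1,2): 1·1+6·2=13≤37, 3·1+5·2=13≤14, objective 17.
(p,q)=(0,2): 1·0+6·2=12≤37, 3·0+5·2=10≤14, objective 14.
(p,q)=(2,1): 1·2+6·1=8≤37, 3·2+5·1=11≤14, objective 13.
Maximum is 17 at (p,q)=(1,2).

17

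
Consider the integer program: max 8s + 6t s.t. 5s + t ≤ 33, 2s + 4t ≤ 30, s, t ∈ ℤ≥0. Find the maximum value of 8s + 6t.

70

Relaxing integrality, the LP optimum is 73.33 at (s,t) = (5.67, 4.67), which is not an integer point.
(s,t)=(5,5): 5·5+1·5=30≤33, 2·5+4·5=30≤30, objective 70.
(s,t)=(6,3): 5·6+1·3=33≤33, 2·6+4·3=24≤30, objective 66.
(s,t)=(5,4): 5·5+1·4=29≤33, 2·5+4·4=26≤30, objective 64.
(s,t)=(4,5): 5·4+1·5=25≤33, 2·4+4·5=28≤30, objective 62.
The best lattice point is (5,5), giving 70.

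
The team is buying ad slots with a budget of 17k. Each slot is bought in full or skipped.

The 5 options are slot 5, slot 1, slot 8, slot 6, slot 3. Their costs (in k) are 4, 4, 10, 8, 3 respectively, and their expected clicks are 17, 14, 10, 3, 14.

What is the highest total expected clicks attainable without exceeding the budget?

45

Allowing fractional choices, the relaxed optimum would be about 51.0, but ad slots are indivisible.
slot 5 + slot 1 + slot 3: cost 4 + 4 + 3 = 11 ≤ 17, expected clicks 17 + 14 + 14 = 45.
slot 5 + slot 8 + slot 3: cost 4 + 10 + 3 = 17 ≤ 17, expected clicks 17 + 10 + 14 = 41.
slot 1 + slot 8 + slot 3: cost 4 + 10 + 3 = 17 ≤ 17, expected clicks 14 + 10 + 14 = 38.
Best is slot 5, slot 1, and slot 3 with total expected clicks 45.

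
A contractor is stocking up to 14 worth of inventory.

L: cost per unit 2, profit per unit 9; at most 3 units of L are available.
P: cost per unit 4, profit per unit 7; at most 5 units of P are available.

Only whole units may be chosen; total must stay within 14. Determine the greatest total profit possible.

41

Take 3×L and 2×P: cost 14 ≤ 14, profit 3·9 + 2·7 = 41.
L has the best ratio (9/2) and is taken to its limit of 3; remaining capacity is filled optimally with the others.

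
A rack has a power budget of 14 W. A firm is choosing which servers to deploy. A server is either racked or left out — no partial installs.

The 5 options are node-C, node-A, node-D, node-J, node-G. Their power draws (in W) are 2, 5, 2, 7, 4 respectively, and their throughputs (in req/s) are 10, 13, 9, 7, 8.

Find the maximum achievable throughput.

40

Take node-C, node-A, node-D, and node-G: power draw 2 + 5 + 2 + 4 = 13 ≤ 14, throughput 10 + 13 + 9 + 8 = 40.
No other feasible combination does better.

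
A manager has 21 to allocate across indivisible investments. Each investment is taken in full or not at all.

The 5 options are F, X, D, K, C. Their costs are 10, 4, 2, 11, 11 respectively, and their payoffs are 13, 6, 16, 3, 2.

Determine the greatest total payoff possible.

Allowing fractional choices, the relaxed optimum would be about 36.4, but investments are indivisible.
X + D + K: cost 4 + 2 + 11 = 17 ≤ 21, payoff 6 + 16 + 3 = 25.
F + X + D: cost 10 + 4 + 2 = 16 ≤ 21, payoff 13 + 6 + 16 = 35.
F + D: cost 10 + 2 = 12 ≤ 21, payoff 13 + 16 = 29.
Best is F, X, and D with total payoff 35.

35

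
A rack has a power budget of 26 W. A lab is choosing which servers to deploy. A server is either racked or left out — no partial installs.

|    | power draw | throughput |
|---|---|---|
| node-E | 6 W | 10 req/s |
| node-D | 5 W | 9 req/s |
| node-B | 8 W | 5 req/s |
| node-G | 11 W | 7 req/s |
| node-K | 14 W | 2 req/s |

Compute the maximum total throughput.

26

Take node-E, node-D, and node-G: power draw 6 + 5 + 11 = 22 ≤ 26, throughput 10 + 9 + 7 = 26.
No other feasible combination does better.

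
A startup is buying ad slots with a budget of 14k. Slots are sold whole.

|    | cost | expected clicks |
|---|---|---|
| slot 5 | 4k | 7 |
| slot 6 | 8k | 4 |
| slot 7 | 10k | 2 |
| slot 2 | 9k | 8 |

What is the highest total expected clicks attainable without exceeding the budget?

Take slot 5 and slot 2: cost 4 + 9 = 13 ≤ 14, expected clicks 7 + 8 = 15.
No other feasible combination does better.

15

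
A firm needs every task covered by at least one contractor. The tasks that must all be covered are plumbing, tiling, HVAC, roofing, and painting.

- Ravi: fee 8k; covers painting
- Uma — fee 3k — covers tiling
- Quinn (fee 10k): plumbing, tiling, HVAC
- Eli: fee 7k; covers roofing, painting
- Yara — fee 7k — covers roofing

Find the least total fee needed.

17

The greedy cost-per-new-task heuristic would pick Uma, Eli, and Quinn for 20, but a cheaper cover exists.
Choose Quinn and Eli: together they cover plumbing, tiling, HVAC, roofing, painting — every task.
Total fee: 10 + 7 = 17.
No cover costs less than 17.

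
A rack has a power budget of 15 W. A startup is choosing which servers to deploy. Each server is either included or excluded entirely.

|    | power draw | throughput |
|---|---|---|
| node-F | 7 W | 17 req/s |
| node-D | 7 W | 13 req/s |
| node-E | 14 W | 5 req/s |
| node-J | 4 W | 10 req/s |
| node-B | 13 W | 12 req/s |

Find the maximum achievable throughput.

30

This is a 0-1 knapsack instance.
Allowing fractional choices, the relaxed optimum would be about 34.4, but servers are indivisible.
node-F + node-D: power draw 7 + 7 = 14 ≤ 15, throughput 17 + 13 = 30.
node-D + node-J: power draw 7 + 4 = 11 ≤ 15, throughput 13 + 10 = 23.
node-F + node-J: power draw 7 + 4 = 11 ≤ 15, throughput 17 + 10 = 27.
Best is node-F and node-D with total throughput 30.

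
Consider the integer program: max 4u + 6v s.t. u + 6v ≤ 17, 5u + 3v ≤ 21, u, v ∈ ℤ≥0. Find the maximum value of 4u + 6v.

The continuous relaxation peaks at (2.78, 2.37) with value 25.33; rounding to a feasible lattice point costs some objective.
(u,v)=(3,2): 1·3+6·2=15≤17, 5·3+3·2=21≤21, objective 24.
(u,v)=(2,2): 1·2+6·2=14≤17, 5·2+3·2=16≤21, objective 20.
Maximum is 24 at (u,v)=(3,2).

24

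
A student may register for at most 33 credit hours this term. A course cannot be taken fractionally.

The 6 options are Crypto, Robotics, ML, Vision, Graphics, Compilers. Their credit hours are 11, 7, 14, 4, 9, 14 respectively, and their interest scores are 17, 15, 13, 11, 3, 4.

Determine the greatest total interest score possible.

Take Crypto, Robotics, Vision, and Graphics: credit hours 11 + 7 + 4 + 9 = 31 ≤ 33, interest score 17 + 15 + 11 + 3 = 46.
No other feasible combination does better.

46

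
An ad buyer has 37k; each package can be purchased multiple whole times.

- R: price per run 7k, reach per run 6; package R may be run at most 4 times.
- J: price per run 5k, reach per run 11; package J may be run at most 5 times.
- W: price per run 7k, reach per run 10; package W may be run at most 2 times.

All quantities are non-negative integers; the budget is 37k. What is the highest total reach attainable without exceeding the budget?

5×J and 1×W: price 32 ≤ 37, reach 5·11 + 1·10 = 65.
4×J and 2×W: price 34 ≤ 37, reach 4·11 + 2·10 = 64.
Best is 65.

65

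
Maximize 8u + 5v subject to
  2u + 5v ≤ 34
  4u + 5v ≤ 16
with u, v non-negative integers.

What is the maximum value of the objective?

32

(u,v)=(4,0): 2·4+5·0=8≤34, 4·4+5·0=16≤16, objective 32.
(u,v)=(3,0): 2·3+5·0=6≤34, 4·3+5·0=12≤16, objective 24.
No feasible integer point exceeds 32.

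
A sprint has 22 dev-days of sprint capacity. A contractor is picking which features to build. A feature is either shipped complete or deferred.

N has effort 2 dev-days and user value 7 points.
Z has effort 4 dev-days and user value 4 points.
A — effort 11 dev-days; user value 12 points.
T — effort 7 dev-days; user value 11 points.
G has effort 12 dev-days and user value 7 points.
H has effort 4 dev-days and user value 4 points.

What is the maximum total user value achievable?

30

This is an integer program with binary decision variables.
Allowing fractional choices, the relaxed optimum would be about 32.0, but features are indivisible.
Z + A + T: effort 4 + 11 + 7 = 22 ≤ 22, user value 4 + 12 + 11 = 27.
N + Z + A + H: effort 2 + 4 + 11 + 4 = 21 ≤ 22, user value 7 + 4 + 12 + 4 = 27.
N + A + T: effort 2 + 11 + 7 = 20 ≤ 22, user value 7 + 12 + 11 = 30.
Best is N, A, and T with total user value 30.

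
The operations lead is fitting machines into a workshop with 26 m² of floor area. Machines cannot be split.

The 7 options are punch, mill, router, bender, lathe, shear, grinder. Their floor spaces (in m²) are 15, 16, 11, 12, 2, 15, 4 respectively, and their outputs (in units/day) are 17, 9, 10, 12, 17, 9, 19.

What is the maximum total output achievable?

This is a 0-1 knapsack instance.
Take punch, lathe, and grinder: floor space 15 + 2 + 4 = 21 ≤ 26, output 17 + 17 + 19 = 53.
No other feasible combination does better.

53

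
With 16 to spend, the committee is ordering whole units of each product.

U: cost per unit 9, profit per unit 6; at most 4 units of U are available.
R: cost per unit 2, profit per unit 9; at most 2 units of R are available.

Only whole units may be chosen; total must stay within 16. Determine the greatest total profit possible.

24

R has the best ratio (9/2); taking only R gives at most 2×9 = 18 (stopped by the supply cap of 2).
Mixing does better — 1×U and 2×R: cost 13 ≤ 16, profit 1·6 + 2·9 = 24.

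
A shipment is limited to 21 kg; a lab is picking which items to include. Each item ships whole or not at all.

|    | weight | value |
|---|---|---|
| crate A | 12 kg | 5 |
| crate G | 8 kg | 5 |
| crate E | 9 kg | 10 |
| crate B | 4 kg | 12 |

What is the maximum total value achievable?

This is an integer program with binary decision variables.
crate G + crate E + crate B: weight 8 + 9 + 4 = 21 ≤ 21, value 5 + 10 + 12 = 27.
crate G + crate B: weight 8 + 4 = 12 ≤ 21, value 5 + 12 = 17.
crate E + crate B: weight 9 + 4 = 13 ≤ 21, value 10 + 12 = 22.
Best is crate G, crate E, and crate B with total value 27.

27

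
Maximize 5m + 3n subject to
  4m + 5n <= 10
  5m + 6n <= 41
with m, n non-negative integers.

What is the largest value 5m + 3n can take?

(m,n)=(2,0): 4·2+5·0=8≤10, 5·2+6·0=10≤41, objective 10.
(m,n)=(1,1): 4·1+5·1=9≤10, 5·1+6·1=11≤41, objective 8.
(m,n)=(1,0): 4·1+5·0=4≤10, 5·1+6·0=5≤41, objective 5.
The best lattice point is (2,0), giving 10.

10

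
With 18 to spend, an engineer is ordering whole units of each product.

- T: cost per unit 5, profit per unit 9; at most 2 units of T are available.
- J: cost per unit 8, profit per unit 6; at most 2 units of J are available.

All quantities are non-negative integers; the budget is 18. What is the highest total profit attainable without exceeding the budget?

24

2×T and 1×J: cost 18 ≤ 18, profit 2·9 + 1·6 = 24.
2×T: cost 10 ≤ 18, profit 2·9 = 18.
Best is 24.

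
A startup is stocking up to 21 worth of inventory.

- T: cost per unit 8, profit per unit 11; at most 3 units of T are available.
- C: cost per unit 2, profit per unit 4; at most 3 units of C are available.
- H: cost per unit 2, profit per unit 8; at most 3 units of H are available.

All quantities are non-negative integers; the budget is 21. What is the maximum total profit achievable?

47

Take 1×T, 3×C, and 3×H: cost 20 ≤ 21, profit 1·11 + 3·4 + 3·8 = 47.
H has the best ratio (8/2) and is taken to its limit of 3; remaining capacity is filled optimally with the others.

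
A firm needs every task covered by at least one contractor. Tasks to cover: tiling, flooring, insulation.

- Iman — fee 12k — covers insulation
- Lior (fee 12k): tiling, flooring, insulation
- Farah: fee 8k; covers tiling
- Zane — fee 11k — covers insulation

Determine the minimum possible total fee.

12

Lior alone covers tiling, flooring, insulation — every task.
Total fee: 12.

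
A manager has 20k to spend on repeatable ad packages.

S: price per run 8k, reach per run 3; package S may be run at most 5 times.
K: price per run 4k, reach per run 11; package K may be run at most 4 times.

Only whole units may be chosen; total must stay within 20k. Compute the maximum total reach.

44

Take 4×K: price 16 ≤ 20, reach 4·11 = 44.
K has the best ratio (11/4) and is taken to its limit of 4; remaining capacity is filled optimally with the others.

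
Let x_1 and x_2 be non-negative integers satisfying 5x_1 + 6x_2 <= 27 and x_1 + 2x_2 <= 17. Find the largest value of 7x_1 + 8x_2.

37

The continuous relaxation peaks at (5.4, 0) with value 37.80; rounding to a feasible lattice point costs some objective.
(x_1,x_2)=(3,2): 5·3+6·2=27≤27, 1·3+2·2=7≤17, objective 37.
(x_1,x_2)=(4,1): 5·4+6·1=26≤27, 1·4+2·1=6≤17, objective 36.
(x_1,x_2)=(5,0): 5·5+6·0=25≤27, 1·5+2·0=5≤17, objective 35.
The best lattice point is (3,2), giving 37.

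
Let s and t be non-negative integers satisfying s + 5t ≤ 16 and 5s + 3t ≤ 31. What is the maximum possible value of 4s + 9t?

38

(s,t)=(5,2): 1·5+5·2=15≤16, 5·5+3·2=31≤31, objective 38.
(s,t)=(4,2): 1·4+5·2=14≤16, 5·4+3·2=26≤31, objective 34.
(s,t)=(3,2): 1·3+5·2=13≤16, 5·3+3·2=21≤31, objective 30.
(s,t)=(5,1): 1·5+5·1=10≤16, 5·5+3·1=28≤31, objective 29.
No feasible integer point exceeds 38.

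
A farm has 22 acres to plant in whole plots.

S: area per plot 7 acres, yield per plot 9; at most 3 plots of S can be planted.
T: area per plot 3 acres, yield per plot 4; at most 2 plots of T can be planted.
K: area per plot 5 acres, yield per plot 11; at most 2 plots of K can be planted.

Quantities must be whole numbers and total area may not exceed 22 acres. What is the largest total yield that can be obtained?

35

This is a bounded integer knapsack.
K has the best ratio (11/5); taking only K gives at most 2×11 = 22 (stopped by the supply cap of 2).
Mixing does better — 1×S, 1×T, and 2×K: area 20 ≤ 22, yield 1·9 + 1·4 + 2·11 = 35.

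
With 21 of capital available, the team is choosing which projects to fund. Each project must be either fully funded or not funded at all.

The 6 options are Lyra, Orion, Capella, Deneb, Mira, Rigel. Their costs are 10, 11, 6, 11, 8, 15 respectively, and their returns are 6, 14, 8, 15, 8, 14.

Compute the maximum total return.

Treat it as a binary knapsack problem.
Orion + Capella: cost 11 + 6 = 17 ≤ 21, return 14 + 8 = 22.
Capella + Deneb: cost 6 + 11 = 17 ≤ 21, return 8 + 15 = 23.
Deneb + Mira: cost 11 + 8 = 19 ≤ 21, return 15 + 8 = 23.
The maximum return is 23; one optimal choice is Capella and Deneb.

23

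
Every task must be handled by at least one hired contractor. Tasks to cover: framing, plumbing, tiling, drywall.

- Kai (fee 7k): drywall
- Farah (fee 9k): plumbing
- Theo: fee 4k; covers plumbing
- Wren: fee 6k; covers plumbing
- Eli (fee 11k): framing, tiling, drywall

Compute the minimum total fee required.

This is a weighted set-cover instance.
Choose Theo and Eli: together they cover framing, plumbing, tiling, drywall — every task.
Total fee: 4 + 11 = 15.
No cover costs less than 15.

15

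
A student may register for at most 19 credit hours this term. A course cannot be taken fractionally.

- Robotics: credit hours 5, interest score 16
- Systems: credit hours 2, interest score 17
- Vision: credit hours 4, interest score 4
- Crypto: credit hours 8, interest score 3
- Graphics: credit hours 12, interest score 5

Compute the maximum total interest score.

40

Robotics + Systems + Vision: credit hours 5 + 2 + 4 = 11 ≤ 19, interest score 16 + 17 + 4 = 37.
Robotics + Systems + Vision + Crypto: credit hours 5 + 2 + 4 + 8 = 19 ≤ 19, interest score 16 + 17 + 4 + 3 = 40.
Robotics + Systems + Graphics: credit hours 5 + 2 + 12 = 19 ≤ 19, interest score 16 + 17 + 5 = 38.
Best is Robotics, Systems, Vision, and Crypto with total interest score 40.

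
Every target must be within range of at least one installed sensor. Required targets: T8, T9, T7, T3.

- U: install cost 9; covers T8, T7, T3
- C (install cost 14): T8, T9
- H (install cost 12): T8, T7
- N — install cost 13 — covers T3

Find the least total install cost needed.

Choose U and C: together they cover T8, T9, T7, T3 — every target.
Total install cost: 9 + 14 = 23.
No cover costs less than 23.

23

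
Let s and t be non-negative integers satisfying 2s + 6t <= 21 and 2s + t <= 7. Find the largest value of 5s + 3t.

18

(s,t)=(3,1) is feasible, giving 18.
(s,t)=(2,2) is feasible, giving 16.
(s,t)=(3,0) is feasible, giving 15.
Maximum is 18 at (s,t)=(3,1).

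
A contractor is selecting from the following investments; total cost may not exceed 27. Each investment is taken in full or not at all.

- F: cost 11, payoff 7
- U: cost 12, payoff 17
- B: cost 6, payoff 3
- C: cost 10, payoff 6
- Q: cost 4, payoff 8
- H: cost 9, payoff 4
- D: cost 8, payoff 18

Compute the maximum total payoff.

U + Q + D: cost 12 + 4 + 8 = 24 ≤ 27, payoff 17 + 8 + 18 = 43.
U + D: cost 12 + 8 = 20 ≤ 27, payoff 17 + 18 = 35.
U + B + D: cost 12 + 6 + 8 = 26 ≤ 27, payoff 17 + 3 + 18 = 38.
Best is U, Q, and D with total payoff 43.

43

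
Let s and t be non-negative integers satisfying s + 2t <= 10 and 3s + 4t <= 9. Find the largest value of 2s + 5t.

10

The continuous relaxation peaks at (0, 2.25) with value 11.25; rounding to a feasible lattice point costs some objective.
(s,t)=(0,2) is feasible, giving 10.
(s,t)=(1,1) is feasible, giving 7.
(s,t)=(0,1) is feasible, giving 5.
The best lattice point is (0,2), giving 10.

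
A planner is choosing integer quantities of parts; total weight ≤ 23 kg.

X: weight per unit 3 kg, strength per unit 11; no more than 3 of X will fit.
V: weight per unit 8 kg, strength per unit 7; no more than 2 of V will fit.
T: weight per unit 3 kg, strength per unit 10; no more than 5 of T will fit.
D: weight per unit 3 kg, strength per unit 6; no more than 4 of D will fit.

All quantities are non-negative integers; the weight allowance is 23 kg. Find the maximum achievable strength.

This is a bounded integer knapsack.
X has the best ratio (11/3); taking only X gives at most 3×11 = 33 (stopped by the supply cap of 3).
Mixing does better — 3×X and 4×T: weight 21 ≤ 23, strength 3·11 + 4·10 = 73.

73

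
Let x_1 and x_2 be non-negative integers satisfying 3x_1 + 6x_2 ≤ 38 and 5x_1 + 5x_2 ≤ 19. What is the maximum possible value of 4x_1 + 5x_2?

15

The continuous relaxation peaks at (0, 3.8) with value 19.00; rounding to a feasible lattice point costs some objective.
(x_1,x_2)=(0,3): 3·0+6·3=18≤38, 5·0+5·3=15≤19, objective 15.
(x_1,x_2)=(1,2): 3·1+6·2=15≤38, 5·1+5·2=15≤19, objective 14.
(x_1,x_2)=(0,2): 3·0+6·2=12≤38, 5·0+5·2=10≤19, objective 10.
No feasible integer point exceeds 15.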